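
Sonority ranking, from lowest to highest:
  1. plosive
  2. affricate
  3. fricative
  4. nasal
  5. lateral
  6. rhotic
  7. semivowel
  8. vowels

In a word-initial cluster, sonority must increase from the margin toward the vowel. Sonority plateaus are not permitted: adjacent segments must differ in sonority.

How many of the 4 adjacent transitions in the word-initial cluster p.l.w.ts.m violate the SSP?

/p/ — plosive, sonority 1.
/l/ — lateral, sonority 5.
/w/ — semivowel, sonority 7.
/ts/ — affricate, sonority 2.
/m/ — nasal, sonority 4.
/p/→/l/: 1→5 (rises) — ok.
/l/→/w/: 5→7 (rises) — ok.
/w/→/ts/: 7→2 (does not rise) — violation.
/ts/→/m/: 2→4 (rises) — ok.

1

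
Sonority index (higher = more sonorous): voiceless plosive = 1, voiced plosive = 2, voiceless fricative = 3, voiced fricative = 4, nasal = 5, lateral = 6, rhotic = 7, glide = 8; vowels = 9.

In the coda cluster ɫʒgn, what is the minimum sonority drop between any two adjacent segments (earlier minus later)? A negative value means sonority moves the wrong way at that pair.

-3

/ɫ/ is a lateral (sonority 6).
/ʒ/ is a voiced fricative (sonority 4).
/g/ is a voiced plosive (sonority 2).
/n/ is a nasal (sonority 5).
/ɫ/→/ʒ/: change +2.
/ʒ/→/g/: change +2.
/g/→/n/: change -3.
Minimum = -3.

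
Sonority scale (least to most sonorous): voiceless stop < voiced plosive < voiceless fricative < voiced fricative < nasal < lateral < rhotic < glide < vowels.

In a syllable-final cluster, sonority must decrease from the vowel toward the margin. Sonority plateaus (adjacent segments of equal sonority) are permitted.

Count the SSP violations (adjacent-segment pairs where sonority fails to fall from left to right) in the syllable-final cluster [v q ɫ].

/v/ — voiced fricative, sonority 4.
/q/ — voiceless stop, sonority 1.
/ɫ/ — lateral, sonority 6.
/v/→/q/: 4→1 (falls) — ok.
/q/→/ɫ/: 1→6 (does not fall) — violation.

1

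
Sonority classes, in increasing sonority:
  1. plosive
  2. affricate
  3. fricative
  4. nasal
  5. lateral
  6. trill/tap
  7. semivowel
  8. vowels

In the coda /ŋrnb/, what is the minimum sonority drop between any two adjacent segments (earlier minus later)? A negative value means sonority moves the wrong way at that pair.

-2

/ŋ/ is a nasal (sonority 4).
/r/ is a trill/tap (sonority 6).
/n/ is a nasal (sonority 4).
/b/ is a plosive (sonority 1).
/ŋ/→/r/: change -2.
/r/→/n/: change +2.
/n/→/b/: change +3.
Minimum = -2.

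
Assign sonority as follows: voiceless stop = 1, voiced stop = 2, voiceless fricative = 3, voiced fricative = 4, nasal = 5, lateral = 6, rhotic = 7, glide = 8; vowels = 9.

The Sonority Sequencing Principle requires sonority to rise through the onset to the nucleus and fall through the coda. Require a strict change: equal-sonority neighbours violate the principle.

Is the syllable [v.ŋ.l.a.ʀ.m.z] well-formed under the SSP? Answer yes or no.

yes

Onset: /v/ is a voiced fricative (sonority 4), /ŋ/ is a nasal (sonority 5), /l/ is a lateral (sonority 6); then the nucleus /a/ (sonority 9).
Onset profile 4-5-6-9 — rises to the nucleus.
Coda: /ʀ/ is a rhotic (sonority 7), /m/ is a nasal (sonority 5), /z/ is a voiced fricative (sonority 4).
Coda profile 9-7-5-4 — falls from the nucleus.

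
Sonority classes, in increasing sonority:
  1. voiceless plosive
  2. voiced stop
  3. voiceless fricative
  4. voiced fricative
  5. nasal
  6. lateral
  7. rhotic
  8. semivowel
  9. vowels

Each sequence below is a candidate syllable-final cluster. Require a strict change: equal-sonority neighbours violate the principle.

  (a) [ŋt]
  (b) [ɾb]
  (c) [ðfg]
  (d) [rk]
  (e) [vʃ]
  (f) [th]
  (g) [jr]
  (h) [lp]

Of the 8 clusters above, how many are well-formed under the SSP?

7

(a) [ŋt]: profile 5-1 — obeys.
(b) [ɾb]: profile 7-2 — obeys.
(c) [ðfg]: profile 4-3-2 — obeys.
(d) [rk]: profile 7-1 — obeys.
(e) [vʃ]: profile 4-3 — obeys.
(f) [th]: profile 1-3 — violates.
(g) [jr]: profile 8-7 — obeys.
(h) [lp]: profile 6-1 — obeys.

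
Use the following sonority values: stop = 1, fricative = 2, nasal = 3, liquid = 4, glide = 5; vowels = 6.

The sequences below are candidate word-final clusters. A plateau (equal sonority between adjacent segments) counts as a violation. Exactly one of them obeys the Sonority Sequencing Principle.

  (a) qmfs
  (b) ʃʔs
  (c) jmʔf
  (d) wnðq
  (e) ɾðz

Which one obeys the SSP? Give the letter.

d

(a) 1-3-2-2 → violates
(b) 2-1-2 → violates
(c) 5-3-1-2 → violates
(d) 5-3-2-1 → obeys
(e) 4-2-2 → violates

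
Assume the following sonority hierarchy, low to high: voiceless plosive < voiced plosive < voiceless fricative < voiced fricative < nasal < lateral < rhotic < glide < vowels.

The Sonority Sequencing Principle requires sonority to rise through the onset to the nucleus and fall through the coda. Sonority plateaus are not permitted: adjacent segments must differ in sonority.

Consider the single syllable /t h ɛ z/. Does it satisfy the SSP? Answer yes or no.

Onset: /t/ is a voiceless plosive (sonority 1), /h/ is a voiceless fricative (sonority 3); then the nucleus /ɛ/ (sonority 9).
Onset profile 1-3-9 — rises to the nucleus.
Coda: /z/ is a voiced fricative (sonority 4).
Coda profile 9-4 — falls from the nucleus.

yes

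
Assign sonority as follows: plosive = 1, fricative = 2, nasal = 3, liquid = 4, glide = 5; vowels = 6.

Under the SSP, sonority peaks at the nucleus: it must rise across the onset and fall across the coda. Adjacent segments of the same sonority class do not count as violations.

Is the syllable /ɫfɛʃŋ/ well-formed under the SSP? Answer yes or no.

no

Onset: /ɫ/ is a liquid (sonority 4), /f/ is a fricative (sonority 2); then the nucleus /ɛ/ (sonority 6).
Onset profile 4-2-6 — does not rise throughout.
Coda: /ʃ/ is a fricative (sonority 2), /ŋ/ is a nasal (sonority 3).
Coda profile 6-2-3 — does not fall throughout.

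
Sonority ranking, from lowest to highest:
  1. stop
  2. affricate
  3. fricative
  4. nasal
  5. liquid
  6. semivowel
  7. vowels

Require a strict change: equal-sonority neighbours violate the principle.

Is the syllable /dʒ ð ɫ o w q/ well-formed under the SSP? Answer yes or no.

Onset: /dʒ/ is an affricate (sonority 2), /ð/ is a fricative (sonority 3), /ɫ/ is a liquid (sonority 5); then the nucleus /o/ (sonority 7).
Onset profile 2-3-5-7 — rises to the nucleus.
Coda: /w/ is a semivowel (sonority 6), /q/ is a stop (sonority 1).
Coda profile 7-6-1 — falls from the nucleus.

yes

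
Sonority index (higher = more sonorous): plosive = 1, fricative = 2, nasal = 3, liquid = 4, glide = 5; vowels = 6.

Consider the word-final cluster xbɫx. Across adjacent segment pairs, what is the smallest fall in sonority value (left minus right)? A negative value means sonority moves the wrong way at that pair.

-3

/x/: fricative = 2.
/b/: plosive = 1.
/ɫ/: liquid = 4.
/x/: fricative = 2.
/x/→/b/: change +1.
/b/→/ɫ/: change -3.
/ɫ/→/x/: change +2.
Minimum = -3.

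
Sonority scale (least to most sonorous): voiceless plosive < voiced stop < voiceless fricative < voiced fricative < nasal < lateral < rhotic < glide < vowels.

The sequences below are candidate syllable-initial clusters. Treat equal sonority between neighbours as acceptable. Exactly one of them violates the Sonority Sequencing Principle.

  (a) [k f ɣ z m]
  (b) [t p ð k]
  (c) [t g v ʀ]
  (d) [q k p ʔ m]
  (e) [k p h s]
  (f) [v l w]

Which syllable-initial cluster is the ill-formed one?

(a) sonority 1-3-4-4-5: well-formed.
(b) sonority 1-1-4-1: ill-formed.
(c) sonority 1-2-4-7: well-formed.
(d) sonority 1-1-1-1-5: well-formed.
(e) sonority 1-1-3-3: well-formed.
(f) sonority 4-6-8: well-formed.

b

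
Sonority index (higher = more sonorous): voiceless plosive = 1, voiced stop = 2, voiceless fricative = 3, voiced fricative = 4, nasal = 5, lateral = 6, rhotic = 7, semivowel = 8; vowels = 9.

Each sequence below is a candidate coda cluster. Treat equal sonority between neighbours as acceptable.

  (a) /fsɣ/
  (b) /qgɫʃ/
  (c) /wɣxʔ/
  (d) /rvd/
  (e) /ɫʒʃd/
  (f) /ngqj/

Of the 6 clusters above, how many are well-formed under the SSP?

(a) /fsɣ/: profile 3-3-4 — violates.
(b) /qgɫʃ/: profile 1-2-6-3 — violates.
(c) /wɣxʔ/: profile 8-4-3-1 — obeys.
(d) /rvd/: profile 7-4-2 — obeys.
(e) /ɫʒʃd/: profile 6-4-3-2 — obeys.
(f) /ngqj/: profile 5-2-1-8 — violates.

3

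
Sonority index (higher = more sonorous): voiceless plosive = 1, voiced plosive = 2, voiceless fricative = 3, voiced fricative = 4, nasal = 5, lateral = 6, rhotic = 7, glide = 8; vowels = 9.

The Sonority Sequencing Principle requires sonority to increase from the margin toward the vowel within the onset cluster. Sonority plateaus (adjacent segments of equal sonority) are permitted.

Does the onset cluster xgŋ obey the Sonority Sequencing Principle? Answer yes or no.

/x/ — voiceless fricative, sonority 3.
/g/ — voiced plosive, sonority 2.
/ŋ/ — nasal, sonority 5.
The profile is 3-2-5. Between /x/ (3) and /g/ (2) sonority does not rise, so the cluster violates the SSP.

no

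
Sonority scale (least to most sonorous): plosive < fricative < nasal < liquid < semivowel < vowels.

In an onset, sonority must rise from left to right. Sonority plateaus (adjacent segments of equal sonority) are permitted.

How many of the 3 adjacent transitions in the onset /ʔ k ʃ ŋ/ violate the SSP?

/ʔ/: plosive = 1.
/k/: plosive = 1.
/ʃ/: fricative = 2.
/ŋ/: nasal = 3.
/ʔ/→/k/: 1→1 (plateau, allowed) — ok.
/k/→/ʃ/: 1→2 (rises) — ok.
/ʃ/→/ŋ/: 2→3 (rises) — ok.

0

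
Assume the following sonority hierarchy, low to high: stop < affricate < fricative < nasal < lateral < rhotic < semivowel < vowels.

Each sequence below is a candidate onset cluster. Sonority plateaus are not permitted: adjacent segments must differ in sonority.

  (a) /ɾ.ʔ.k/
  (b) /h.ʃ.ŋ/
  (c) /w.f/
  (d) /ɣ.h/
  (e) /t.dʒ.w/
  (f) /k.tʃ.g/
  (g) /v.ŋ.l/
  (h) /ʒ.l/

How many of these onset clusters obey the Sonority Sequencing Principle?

3

(a) sonority 6-1-1: ill-formed.
(b) sonority 3-3-4: ill-formed.
(c) sonority 7-3: ill-formed.
(d) sonority 3-3: ill-formed.
(e) sonority 1-2-7: well-formed.
(f) sonority 1-2-1: ill-formed.
(g) sonority 3-4-5: well-formed.
(h) sonority 3-5: well-formed.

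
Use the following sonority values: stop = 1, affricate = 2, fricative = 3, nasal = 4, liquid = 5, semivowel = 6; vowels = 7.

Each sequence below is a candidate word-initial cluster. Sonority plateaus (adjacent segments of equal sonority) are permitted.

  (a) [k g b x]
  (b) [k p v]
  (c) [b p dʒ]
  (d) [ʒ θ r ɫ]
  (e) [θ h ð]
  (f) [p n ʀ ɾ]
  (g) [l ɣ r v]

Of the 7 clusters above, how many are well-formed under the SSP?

6

(a) 1-1-1-3 → obeys
(b) 1-1-3 → obeys
(c) 1-1-2 → obeys
(d) 3-3-5-5 → obeys
(e) 3-3-3 → obeys
(f) 1-4-5-5 → obeys
(g) 5-3-5-3 → violates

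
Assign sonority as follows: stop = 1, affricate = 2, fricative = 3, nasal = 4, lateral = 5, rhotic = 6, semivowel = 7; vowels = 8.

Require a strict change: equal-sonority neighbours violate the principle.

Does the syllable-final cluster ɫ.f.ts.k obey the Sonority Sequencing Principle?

yes

/ɫ/ is a lateral (sonority 5).
/f/ is a fricative (sonority 3).
/ts/ is an affricate (sonority 2).
/k/ is a stop (sonority 1).
The profile 5-3-2-1 strictly falls, so the syllable-final cluster satisfies the SSP.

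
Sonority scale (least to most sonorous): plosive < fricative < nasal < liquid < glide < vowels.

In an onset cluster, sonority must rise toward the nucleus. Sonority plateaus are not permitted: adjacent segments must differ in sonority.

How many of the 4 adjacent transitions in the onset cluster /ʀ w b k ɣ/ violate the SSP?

2

/ʀ/ is a liquid (sonority 4).
/w/ is a glide (sonority 5).
/b/ is a plosive (sonority 1).
/k/ is a plosive (sonority 1).
/ɣ/ is a fricative (sonority 2).
/ʀ/→/w/: 4→5 (rises) — ok.
/w/→/b/: 5→1 (does not rise) — violation.
/b/→/k/: 1→1 (plateau) — violation.
/k/→/ɣ/: 1→2 (rises) — ok.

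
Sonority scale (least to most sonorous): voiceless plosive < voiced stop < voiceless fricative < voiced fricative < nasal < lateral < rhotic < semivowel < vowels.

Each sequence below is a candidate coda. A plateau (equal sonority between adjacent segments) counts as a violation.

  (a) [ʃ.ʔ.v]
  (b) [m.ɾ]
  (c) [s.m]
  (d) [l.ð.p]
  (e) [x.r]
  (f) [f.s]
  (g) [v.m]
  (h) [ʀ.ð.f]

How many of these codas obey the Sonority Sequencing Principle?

(a) sonority 3-1-4: ill-formed.
(b) sonority 5-7: ill-formed.
(c) sonority 3-5: ill-formed.
(d) sonority 6-4-1: well-formed.
(e) sonority 3-7: ill-formed.
(f) sonority 3-3: ill-formed.
(g) sonority 4-5: ill-formed.
(h) sonority 7-4-3: well-formed.

2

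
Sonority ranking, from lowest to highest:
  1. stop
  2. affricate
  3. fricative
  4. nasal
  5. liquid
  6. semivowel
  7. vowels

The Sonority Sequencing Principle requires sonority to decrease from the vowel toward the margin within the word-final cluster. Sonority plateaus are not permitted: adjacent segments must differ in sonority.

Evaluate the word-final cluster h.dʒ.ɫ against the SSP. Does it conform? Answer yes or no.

no

/h/ is a fricative (sonority 3).
/dʒ/ is an affricate (sonority 2).
/ɫ/ is a liquid (sonority 5).
The profile is 3-2-5. Between /dʒ/ (2) and /ɫ/ (5) sonority does not fall, so the cluster violates the SSP.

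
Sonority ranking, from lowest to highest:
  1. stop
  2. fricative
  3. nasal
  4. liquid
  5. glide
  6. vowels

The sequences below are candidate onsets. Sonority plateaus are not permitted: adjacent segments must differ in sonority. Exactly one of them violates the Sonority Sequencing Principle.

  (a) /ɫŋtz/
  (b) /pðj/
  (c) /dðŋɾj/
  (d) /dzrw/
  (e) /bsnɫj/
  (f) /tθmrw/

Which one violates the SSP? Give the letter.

(a) /ɫŋtz/: profile 4-3-1-2 — violates.
(b) /pðj/: profile 1-2-5 — obeys.
(c) /dðŋɾj/: profile 1-2-3-4-5 — obeys.
(d) /dzrw/: profile 1-2-4-5 — obeys.
(e) /bsnɫj/: profile 1-2-3-4-5 — obeys.
(f) /tθmrw/: profile 1-2-3-4-5 — obeys.

a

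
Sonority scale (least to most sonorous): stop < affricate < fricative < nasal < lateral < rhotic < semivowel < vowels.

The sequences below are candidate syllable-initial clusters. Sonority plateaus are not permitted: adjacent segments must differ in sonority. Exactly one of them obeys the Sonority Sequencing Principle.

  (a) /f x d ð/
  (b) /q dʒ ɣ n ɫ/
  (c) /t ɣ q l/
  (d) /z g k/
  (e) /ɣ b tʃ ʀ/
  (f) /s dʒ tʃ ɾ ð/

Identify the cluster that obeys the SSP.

b

(a) /f x d ð/: profile 3-3-1-3 — violates.
(b) /q dʒ ɣ n ɫ/: profile 1-2-3-4-5 — obeys.
(c) /t ɣ q l/: profile 1-3-1-5 — violates.
(d) /z g k/: profile 3-1-1 — violates.
(e) /ɣ b tʃ ʀ/: profile 3-1-2-6 — violates.
(f) /s dʒ tʃ ɾ ð/: profile 3-2-2-6-3 — violates.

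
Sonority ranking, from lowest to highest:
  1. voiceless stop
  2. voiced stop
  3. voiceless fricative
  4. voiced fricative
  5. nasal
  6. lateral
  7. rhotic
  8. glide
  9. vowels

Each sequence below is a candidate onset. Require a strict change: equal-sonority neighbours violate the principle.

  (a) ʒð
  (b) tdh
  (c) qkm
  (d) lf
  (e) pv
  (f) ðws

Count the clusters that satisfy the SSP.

(a) sonority 4-4: ill-formed.
(b) sonority 1-2-3: well-formed.
(c) sonority 1-1-5: ill-formed.
(d) sonority 6-3: ill-formed.
(e) sonority 1-4: well-formed.
(f) sonority 4-8-3: ill-formed.

2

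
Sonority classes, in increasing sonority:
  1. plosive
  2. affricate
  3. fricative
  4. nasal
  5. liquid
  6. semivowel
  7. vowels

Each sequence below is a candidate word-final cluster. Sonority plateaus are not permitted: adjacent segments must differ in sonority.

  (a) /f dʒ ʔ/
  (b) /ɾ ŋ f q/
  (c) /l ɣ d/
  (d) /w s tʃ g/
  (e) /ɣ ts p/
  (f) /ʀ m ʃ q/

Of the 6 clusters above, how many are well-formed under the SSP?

(a) sonority 3-2-1: well-formed.
(b) sonority 5-4-3-1: well-formed.
(c) sonority 5-3-1: well-formed.
(d) sonority 6-3-2-1: well-formed.
(e) sonority 3-2-1: well-formed.
(f) sonority 5-4-3-1: well-formed.

6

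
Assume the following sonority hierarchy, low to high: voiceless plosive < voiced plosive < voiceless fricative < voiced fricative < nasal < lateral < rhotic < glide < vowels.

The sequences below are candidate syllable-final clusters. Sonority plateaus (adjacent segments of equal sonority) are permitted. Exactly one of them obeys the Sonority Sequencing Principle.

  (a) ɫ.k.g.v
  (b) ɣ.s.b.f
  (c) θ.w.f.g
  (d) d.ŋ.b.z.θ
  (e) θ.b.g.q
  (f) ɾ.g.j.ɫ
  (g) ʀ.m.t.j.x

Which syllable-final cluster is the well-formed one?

(a) 6-1-2-4 → violates
(b) 4-3-2-3 → violates
(c) 3-8-3-2 → violates
(d) 2-5-2-4-3 → violates
(e) 3-2-2-1 → obeys
(f) 7-2-8-6 → violates
(g) 7-5-1-8-3 → violates

e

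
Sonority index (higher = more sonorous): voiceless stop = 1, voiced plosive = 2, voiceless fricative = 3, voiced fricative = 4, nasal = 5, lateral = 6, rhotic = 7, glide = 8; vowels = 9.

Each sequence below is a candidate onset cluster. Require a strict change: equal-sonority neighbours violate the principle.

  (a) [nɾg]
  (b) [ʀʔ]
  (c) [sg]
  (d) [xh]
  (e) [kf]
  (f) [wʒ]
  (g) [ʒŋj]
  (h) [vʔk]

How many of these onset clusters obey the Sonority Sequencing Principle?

2

(a) 5-7-2 → violates
(b) 7-1 → violates
(c) 3-2 → violates
(d) 3-3 → violates
(e) 1-3 → obeys
(f) 8-4 → violates
(g) 4-5-8 → obeys
(h) 4-1-1 → violates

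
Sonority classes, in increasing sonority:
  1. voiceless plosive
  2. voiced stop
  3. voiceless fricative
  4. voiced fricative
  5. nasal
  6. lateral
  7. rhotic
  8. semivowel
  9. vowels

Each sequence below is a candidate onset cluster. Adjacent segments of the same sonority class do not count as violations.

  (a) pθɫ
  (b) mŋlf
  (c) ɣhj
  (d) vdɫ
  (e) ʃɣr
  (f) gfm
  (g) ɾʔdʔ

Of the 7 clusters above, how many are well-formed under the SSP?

(a) 1-3-6 → obeys
(b) 5-5-6-3 → violates
(c) 4-3-8 → violates
(d) 4-2-6 → violates
(e) 3-4-7 → obeys
(f) 2-3-5 → obeys
(g) 7-1-2-1 → violates

3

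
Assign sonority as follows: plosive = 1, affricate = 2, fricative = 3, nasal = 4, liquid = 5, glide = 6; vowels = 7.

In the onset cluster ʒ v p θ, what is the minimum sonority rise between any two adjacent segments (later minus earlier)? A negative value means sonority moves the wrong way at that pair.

/ʒ/ — fricative, sonority 3.
/v/ — fricative, sonority 3.
/p/ — plosive, sonority 1.
/θ/ — fricative, sonority 3.
/ʒ/→/v/: change +0.
/v/→/p/: change -2.
/p/→/θ/: change +2.
Minimum = -2.

-2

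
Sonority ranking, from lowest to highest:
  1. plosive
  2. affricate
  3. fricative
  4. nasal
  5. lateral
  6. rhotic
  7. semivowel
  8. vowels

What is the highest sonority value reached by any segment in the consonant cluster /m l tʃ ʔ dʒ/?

/m/ — nasal, sonority 4.
/l/ — lateral, sonority 5.
/tʃ/ — affricate, sonority 2.
/ʔ/ — plosive, sonority 1.
/dʒ/ — affricate, sonority 2.
The maximum is 5.

5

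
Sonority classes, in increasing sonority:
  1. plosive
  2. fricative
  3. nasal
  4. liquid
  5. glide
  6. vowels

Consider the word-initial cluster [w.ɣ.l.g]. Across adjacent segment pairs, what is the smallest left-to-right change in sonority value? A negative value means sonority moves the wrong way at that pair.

-3

/w/ — glide, sonority 5.
/ɣ/ — fricative, sonority 2.
/l/ — liquid, sonority 4.
/g/ — plosive, sonority 1.
/w/→/ɣ/: change -3.
/ɣ/→/l/: change +2.
/l/→/g/: change -3.
Minimum = -3.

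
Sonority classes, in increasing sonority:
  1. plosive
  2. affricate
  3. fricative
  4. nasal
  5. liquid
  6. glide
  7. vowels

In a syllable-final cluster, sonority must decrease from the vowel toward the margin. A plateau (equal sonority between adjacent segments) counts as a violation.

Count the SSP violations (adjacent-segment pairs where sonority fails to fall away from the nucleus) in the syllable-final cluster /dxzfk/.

3

/d/: plosive = 1.
/x/: fricative = 3.
/z/: fricative = 3.
/f/: fricative = 3.
/k/: plosive = 1.
/d/→/x/: 1→3 (does not fall) — violation.
/x/→/z/: 3→3 (plateau) — violation.
/z/→/f/: 3→3 (plateau) — violation.
/f/→/k/: 3→1 (falls) — ok.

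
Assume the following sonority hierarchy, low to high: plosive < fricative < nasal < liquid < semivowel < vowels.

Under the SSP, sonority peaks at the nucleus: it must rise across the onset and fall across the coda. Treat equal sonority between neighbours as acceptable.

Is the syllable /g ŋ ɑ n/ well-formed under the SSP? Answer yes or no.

Onset: /g/ is a plosive (sonority 1), /ŋ/ is a nasal (sonority 3); then the nucleus /ɑ/ (sonority 6).
Onset profile 1-3-6 — rises to the nucleus.
Coda: /n/ is a nasal (sonority 3).
Coda profile 6-3 — falls from the nucleus.

yes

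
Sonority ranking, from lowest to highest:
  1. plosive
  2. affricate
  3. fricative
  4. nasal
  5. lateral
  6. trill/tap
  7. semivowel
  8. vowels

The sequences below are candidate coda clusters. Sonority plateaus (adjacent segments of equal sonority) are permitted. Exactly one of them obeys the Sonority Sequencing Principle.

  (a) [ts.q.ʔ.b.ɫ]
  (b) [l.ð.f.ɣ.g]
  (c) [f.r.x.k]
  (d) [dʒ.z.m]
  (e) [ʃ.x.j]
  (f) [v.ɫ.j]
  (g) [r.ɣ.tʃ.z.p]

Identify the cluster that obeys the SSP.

b

(a) [ts.q.ʔ.b.ɫ]: profile 2-1-1-1-5 — violates.
(b) [l.ð.f.ɣ.g]: profile 5-3-3-3-1 — obeys.
(c) [f.r.x.k]: profile 3-6-3-1 — violates.
(d) [dʒ.z.m]: profile 2-3-4 — violates.
(e) [ʃ.x.j]: profile 3-3-7 — violates.
(f) [v.ɫ.j]: profile 3-5-7 — violates.
(g) [r.ɣ.tʃ.z.p]: profile 6-3-2-3-1 — violates.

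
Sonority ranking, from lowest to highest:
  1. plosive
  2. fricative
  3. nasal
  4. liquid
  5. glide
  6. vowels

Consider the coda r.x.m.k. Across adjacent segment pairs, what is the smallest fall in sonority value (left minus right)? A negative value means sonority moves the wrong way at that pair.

/r/ — liquid, sonority 4.
/x/ — fricative, sonority 2.
/m/ — nasal, sonority 3.
/k/ — plosive, sonority 1.
/r/→/x/: change +2.
/x/→/m/: change -1.
/m/→/k/: change +2.
Minimum = -1.

-1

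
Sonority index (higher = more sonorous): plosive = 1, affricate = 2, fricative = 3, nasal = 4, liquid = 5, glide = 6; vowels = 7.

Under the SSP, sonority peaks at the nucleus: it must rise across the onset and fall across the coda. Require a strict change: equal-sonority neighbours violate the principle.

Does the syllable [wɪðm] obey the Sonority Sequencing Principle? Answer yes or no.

no

Onset: /w/ is a glide (sonority 6); then the nucleus /ɪ/ (sonority 7).
Onset profile 6-7 — rises to the nucleus.
Coda: /ð/ is a fricative (sonority 3), /m/ is a nasal (sonority 4).
Coda profile 7-3-4 — does not strictly fall throughout.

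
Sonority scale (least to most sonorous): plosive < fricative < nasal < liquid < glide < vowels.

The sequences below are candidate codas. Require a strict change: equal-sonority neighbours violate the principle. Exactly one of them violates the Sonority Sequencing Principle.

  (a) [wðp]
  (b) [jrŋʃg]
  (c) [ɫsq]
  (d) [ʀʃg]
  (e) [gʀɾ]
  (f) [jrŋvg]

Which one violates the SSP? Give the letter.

(a) 5-2-1 → obeys
(b) 5-4-3-2-1 → obeys
(c) 4-2-1 → obeys
(d) 4-2-1 → obeys
(e) 1-4-4 → violates
(f) 5-4-3-2-1 → obeys

e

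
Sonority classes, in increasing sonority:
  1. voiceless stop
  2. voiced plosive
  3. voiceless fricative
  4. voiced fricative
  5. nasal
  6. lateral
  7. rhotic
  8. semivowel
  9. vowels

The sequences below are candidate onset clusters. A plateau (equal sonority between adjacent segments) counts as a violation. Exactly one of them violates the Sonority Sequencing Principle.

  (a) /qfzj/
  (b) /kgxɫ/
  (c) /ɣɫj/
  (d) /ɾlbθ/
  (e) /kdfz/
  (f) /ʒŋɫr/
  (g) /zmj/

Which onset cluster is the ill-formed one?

(a) sonority 1-3-4-8: well-formed.
(b) sonority 1-2-3-6: well-formed.
(c) sonority 4-6-8: well-formed.
(d) sonority 7-6-2-3: ill-formed.
(e) sonority 1-2-3-4: well-formed.
(f) sonority 4-5-6-7: well-formed.
(g) sonority 4-5-8: well-formed.

d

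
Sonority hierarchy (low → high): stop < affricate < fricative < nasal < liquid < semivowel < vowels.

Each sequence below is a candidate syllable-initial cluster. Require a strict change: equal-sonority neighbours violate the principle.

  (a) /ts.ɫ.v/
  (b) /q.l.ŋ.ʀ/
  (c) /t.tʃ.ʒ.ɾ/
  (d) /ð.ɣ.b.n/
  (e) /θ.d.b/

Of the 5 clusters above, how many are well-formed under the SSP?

(a) 2-5-3 → violates
(b) 1-5-4-5 → violates
(c) 1-2-3-5 → obeys
(d) 3-3-1-4 → violates
(e) 3-1-1 → violates

1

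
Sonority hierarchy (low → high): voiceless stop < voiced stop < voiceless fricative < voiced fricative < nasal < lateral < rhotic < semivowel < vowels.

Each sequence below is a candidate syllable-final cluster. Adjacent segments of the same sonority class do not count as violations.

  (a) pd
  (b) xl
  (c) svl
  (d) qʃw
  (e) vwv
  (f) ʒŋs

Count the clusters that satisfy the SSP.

0

(a) 1-2 → violates
(b) 3-6 → violates
(c) 3-4-6 → violates
(d) 1-3-8 → violates
(e) 4-8-4 → violates
(f) 4-5-3 → violates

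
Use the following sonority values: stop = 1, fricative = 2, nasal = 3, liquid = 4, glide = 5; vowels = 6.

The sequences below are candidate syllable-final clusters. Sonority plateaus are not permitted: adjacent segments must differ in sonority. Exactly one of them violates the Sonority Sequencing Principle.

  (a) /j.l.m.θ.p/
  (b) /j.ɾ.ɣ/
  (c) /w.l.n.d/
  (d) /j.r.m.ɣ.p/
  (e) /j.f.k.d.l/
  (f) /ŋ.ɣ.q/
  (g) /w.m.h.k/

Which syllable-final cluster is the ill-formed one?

(a) /j.l.m.θ.p/: profile 5-4-3-2-1 — obeys.
(b) /j.ɾ.ɣ/: profile 5-4-2 — obeys.
(c) /w.l.n.d/: profile 5-4-3-1 — obeys.
(d) /j.r.m.ɣ.p/: profile 5-4-3-2-1 — obeys.
(e) /j.f.k.d.l/: profile 5-2-1-1-4 — violates.
(f) /ŋ.ɣ.q/: profile 3-2-1 — obeys.
(g) /w.m.h.k/: profile 5-3-2-1 — obeys.

e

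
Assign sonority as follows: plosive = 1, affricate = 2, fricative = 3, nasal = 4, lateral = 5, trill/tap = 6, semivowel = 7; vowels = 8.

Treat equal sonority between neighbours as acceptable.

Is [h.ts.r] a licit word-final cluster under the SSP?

/h/ is a fricative (sonority 3).
/ts/ is an affricate (sonority 2).
/r/ is a trill/tap (sonority 6).
The profile is 3-2-6. Between /ts/ (2) and /r/ (6) sonority does not fall, so the cluster violates the SSP.

no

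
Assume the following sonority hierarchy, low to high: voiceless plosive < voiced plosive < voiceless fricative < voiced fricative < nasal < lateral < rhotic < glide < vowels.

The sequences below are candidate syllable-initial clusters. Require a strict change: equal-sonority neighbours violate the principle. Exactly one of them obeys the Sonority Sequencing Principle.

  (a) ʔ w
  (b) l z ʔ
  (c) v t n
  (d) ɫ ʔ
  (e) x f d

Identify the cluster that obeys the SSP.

a

(a) ʔ w: profile 1-8 — obeys.
(b) l z ʔ: profile 6-4-1 — violates.
(c) v t n: profile 4-1-5 — violates.
(d) ɫ ʔ: profile 6-1 — violates.
(e) x f d: profile 3-3-2 — violates.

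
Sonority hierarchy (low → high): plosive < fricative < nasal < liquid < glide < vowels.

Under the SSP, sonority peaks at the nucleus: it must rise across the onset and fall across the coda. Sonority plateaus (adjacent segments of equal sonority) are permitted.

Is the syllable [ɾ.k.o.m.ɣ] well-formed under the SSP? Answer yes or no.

no

Onset: /ɾ/ is a liquid (sonority 4), /k/ is a plosive (sonority 1); then the nucleus /o/ (sonority 6).
Onset profile 4-1-6 — does not rise throughout.
Coda: /m/ is a nasal (sonority 3), /ɣ/ is a fricative (sonority 2).
Coda profile 6-3-2 — falls from the nucleus.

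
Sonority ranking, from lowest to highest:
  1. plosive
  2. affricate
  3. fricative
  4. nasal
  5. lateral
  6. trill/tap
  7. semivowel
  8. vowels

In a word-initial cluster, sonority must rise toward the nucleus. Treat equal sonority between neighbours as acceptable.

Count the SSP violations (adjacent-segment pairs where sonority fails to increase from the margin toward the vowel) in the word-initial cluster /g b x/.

/g/: plosive = 1.
/b/: plosive = 1.
/x/: fricative = 3.
/g/→/b/: 1→1 (plateau, allowed) — ok.
/b/→/x/: 1→3 (rises) — ok.

0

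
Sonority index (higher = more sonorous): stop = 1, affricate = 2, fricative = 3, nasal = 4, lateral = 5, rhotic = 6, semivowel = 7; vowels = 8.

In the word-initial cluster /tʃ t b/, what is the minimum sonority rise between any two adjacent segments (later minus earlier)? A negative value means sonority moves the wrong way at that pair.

-1

/tʃ/ — affricate, sonority 2.
/t/ — stop, sonority 1.
/b/ — stop, sonority 1.
/tʃ/→/t/: change -1.
/t/→/b/: change +0.
Minimum = -1.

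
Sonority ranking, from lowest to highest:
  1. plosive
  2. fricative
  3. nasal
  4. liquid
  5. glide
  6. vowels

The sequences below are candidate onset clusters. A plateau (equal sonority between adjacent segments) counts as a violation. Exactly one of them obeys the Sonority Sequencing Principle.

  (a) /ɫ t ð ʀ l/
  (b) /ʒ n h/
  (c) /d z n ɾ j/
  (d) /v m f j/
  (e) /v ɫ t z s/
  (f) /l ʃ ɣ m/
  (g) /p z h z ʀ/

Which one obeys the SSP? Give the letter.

c

(a) /ɫ t ð ʀ l/: profile 4-1-2-4-4 — violates.
(b) /ʒ n h/: profile 2-3-2 — violates.
(c) /d z n ɾ j/: profile 1-2-3-4-5 — obeys.
(d) /v m f j/: profile 2-3-2-5 — violates.
(e) /v ɫ t z s/: profile 2-4-1-2-2 — violates.
(f) /l ʃ ɣ m/: profile 4-2-2-3 — violates.
(g) /p z h z ʀ/: profile 1-2-2-2-4 — violates.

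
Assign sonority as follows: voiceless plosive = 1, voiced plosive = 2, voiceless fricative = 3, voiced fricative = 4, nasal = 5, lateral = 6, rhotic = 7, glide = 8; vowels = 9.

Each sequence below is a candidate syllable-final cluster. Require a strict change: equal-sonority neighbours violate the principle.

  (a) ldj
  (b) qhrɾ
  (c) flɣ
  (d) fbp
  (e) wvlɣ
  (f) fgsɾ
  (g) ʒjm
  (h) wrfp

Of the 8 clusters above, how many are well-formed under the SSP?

2

(a) sonority 6-2-8: ill-formed.
(b) sonority 1-3-7-7: ill-formed.
(c) sonority 3-6-4: ill-formed.
(d) sonority 3-2-1: well-formed.
(e) sonority 8-4-6-4: ill-formed.
(f) sonority 3-2-3-7: ill-formed.
(g) sonority 4-8-5: ill-formed.
(h) sonority 8-7-3-1: well-formed.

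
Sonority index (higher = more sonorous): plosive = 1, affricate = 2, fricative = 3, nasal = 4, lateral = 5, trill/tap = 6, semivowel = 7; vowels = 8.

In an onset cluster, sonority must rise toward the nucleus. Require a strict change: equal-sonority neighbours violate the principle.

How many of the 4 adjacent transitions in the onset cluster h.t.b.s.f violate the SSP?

3

/h/: fricative = 3.
/t/: plosive = 1.
/b/: plosive = 1.
/s/: fricative = 3.
/f/: fricative = 3.
/h/→/t/: 3→1 (does not rise) — violation.
/t/→/b/: 1→1 (plateau) — violation.
/b/→/s/: 1→3 (rises) — ok.
/s/→/f/: 3→3 (plateau) — violation.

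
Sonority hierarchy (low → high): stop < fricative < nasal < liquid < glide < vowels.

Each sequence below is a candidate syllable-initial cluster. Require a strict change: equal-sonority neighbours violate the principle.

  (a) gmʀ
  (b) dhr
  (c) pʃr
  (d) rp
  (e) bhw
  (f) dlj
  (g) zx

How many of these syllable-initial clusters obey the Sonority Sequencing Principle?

5

(a) 1-3-4 → obeys
(b) 1-2-4 → obeys
(c) 1-2-4 → obeys
(d) 4-1 → violates
(e) 1-2-5 → obeys
(f) 1-4-5 → obeys
(g) 2-2 → violates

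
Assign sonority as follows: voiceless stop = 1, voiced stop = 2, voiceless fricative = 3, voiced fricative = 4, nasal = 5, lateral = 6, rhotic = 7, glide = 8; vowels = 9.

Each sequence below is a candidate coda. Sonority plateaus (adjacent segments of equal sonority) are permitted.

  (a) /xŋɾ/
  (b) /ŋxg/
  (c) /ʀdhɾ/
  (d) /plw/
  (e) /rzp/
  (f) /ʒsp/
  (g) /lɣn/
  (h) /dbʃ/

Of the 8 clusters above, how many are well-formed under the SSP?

(a) 3-5-7 → violates
(b) 5-3-2 → obeys
(c) 7-2-3-7 → violates
(d) 1-6-8 → violates
(e) 7-4-1 → obeys
(f) 4-3-1 → obeys
(g) 6-4-5 → violates
(h) 2-2-3 → violates

3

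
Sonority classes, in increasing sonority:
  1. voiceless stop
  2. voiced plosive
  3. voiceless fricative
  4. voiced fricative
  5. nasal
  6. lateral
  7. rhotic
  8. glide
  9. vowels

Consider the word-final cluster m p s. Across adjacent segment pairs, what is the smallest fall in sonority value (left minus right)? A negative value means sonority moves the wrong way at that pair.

-2

/m/ is a nasal (sonority 5).
/p/ is a voiceless stop (sonority 1).
/s/ is a voiceless fricative (sonority 3).
/m/→/p/: change +4.
/p/→/s/: change -2.
Minimum = -2.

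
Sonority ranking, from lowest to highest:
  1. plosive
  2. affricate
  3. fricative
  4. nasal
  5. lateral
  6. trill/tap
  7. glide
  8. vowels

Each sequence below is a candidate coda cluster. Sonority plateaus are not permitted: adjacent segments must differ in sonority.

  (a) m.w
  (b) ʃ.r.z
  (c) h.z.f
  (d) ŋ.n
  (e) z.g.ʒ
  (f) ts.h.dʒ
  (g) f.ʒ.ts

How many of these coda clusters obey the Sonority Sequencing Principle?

0

(a) m.w: profile 4-7 — violates.
(b) ʃ.r.z: profile 3-6-3 — violates.
(c) h.z.f: profile 3-3-3 — violates.
(d) ŋ.n: profile 4-4 — violates.
(e) z.g.ʒ: profile 3-1-3 — violates.
(f) ts.h.dʒ: profile 2-3-2 — violates.
(g) f.ʒ.ts: profile 3-3-2 — violates.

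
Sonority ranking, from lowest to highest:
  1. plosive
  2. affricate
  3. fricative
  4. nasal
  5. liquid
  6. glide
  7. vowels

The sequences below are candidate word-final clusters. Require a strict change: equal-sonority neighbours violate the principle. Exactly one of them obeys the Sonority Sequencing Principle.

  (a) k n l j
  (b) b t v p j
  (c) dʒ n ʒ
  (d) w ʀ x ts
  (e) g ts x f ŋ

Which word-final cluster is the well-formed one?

(a) k n l j: profile 1-4-5-6 — violates.
(b) b t v p j: profile 1-1-3-1-6 — violates.
(c) dʒ n ʒ: profile 2-4-3 — violates.
(d) w ʀ x ts: profile 6-5-3-2 — obeys.
(e) g ts x f ŋ: profile 1-2-3-3-4 — violates.

d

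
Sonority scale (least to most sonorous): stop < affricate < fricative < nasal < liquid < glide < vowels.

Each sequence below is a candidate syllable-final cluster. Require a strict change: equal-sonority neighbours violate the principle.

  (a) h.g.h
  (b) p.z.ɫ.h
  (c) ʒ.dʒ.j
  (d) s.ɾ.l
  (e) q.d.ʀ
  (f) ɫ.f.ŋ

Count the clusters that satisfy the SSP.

0

(a) h.g.h: profile 3-1-3 — violates.
(b) p.z.ɫ.h: profile 1-3-5-3 — violates.
(c) ʒ.dʒ.j: profile 3-2-6 — violates.
(d) s.ɾ.l: profile 3-5-5 — violates.
(e) q.d.ʀ: profile 1-1-5 — violates.
(f) ɫ.f.ŋ: profile 5-3-4 — violates.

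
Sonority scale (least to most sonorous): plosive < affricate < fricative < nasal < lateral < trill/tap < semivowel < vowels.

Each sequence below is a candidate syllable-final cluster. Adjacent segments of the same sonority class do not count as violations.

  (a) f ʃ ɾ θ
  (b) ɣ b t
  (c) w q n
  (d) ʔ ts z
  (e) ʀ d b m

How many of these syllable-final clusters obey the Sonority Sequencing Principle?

(a) f ʃ ɾ θ: profile 3-3-6-3 — violates.
(b) ɣ b t: profile 3-1-1 — obeys.
(c) w q n: profile 7-1-4 — violates.
(d) ʔ ts z: profile 1-2-3 — violates.
(e) ʀ d b m: profile 6-1-1-4 — violates.

1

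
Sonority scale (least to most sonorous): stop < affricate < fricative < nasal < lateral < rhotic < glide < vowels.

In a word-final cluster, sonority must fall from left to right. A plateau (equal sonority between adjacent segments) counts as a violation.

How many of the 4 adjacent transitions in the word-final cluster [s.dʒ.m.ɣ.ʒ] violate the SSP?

/s/ — fricative, sonority 3.
/dʒ/ — affricate, sonority 2.
/m/ — nasal, sonority 4.
/ɣ/ — fricative, sonority 3.
/ʒ/ — fricative, sonority 3.
/s/→/dʒ/: 3→2 (falls) — ok.
/dʒ/→/m/: 2→4 (does not fall) — violation.
/m/→/ɣ/: 4→3 (falls) — ok.
/ɣ/→/ʒ/: 3→3 (plateau) — violation.

2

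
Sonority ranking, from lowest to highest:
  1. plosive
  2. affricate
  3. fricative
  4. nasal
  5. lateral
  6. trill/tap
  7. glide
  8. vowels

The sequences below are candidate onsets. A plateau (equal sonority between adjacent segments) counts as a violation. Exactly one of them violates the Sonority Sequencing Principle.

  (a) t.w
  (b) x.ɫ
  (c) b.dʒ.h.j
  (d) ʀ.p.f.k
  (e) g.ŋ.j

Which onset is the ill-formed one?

(a) 1-7 → obeys
(b) 3-5 → obeys
(c) 1-2-3-7 → obeys
(d) 6-1-3-1 → violates
(e) 1-4-7 → obeys

d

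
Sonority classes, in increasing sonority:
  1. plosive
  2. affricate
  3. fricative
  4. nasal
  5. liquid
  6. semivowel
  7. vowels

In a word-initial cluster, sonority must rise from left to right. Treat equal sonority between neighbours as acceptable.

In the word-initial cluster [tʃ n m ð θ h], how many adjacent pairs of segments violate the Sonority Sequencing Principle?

/tʃ/: affricate = 2.
/n/: nasal = 4.
/m/: nasal = 4.
/ð/: fricative = 3.
/θ/: fricative = 3.
/h/: fricative = 3.
/tʃ/→/n/: 2→4 (rises) — ok.
/n/→/m/: 4→4 (plateau, allowed) — ok.
/m/→/ð/: 4→3 (does not rise) — violation.
/ð/→/θ/: 3→3 (plateau, allowed) — ok.
/θ/→/h/: 3→3 (plateau, allowed) — ok.

1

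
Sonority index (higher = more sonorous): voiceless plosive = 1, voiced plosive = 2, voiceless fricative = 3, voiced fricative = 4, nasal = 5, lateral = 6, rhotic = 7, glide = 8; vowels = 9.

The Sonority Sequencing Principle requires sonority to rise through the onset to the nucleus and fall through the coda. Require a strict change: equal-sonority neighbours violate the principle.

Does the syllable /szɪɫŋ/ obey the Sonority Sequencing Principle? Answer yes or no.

Onset: /s/ is a voiceless fricative (sonority 3), /z/ is a voiced fricative (sonority 4); then the nucleus /ɪ/ (sonority 9).
Onset profile 3-4-9 — rises to the nucleus.
Coda: /ɫ/ is a lateral (sonority 6), /ŋ/ is a nasal (sonority 5).
Coda profile 9-6-5 — falls from the nucleus.

yes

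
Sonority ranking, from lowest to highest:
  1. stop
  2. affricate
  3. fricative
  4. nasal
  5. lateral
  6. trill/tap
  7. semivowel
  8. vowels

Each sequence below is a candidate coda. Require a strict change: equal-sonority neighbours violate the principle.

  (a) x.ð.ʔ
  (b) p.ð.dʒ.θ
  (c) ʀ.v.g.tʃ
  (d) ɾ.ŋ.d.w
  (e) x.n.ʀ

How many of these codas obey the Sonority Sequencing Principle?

(a) 3-3-1 → violates
(b) 1-3-2-3 → violates
(c) 6-3-1-2 → violates
(d) 6-4-1-7 → violates
(e) 3-4-6 → violates

0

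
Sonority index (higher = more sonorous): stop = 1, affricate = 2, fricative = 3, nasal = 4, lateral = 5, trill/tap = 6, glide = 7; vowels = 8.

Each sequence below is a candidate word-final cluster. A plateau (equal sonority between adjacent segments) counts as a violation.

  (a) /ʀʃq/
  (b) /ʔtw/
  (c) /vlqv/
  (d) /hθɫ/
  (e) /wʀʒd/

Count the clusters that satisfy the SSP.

2

(a) 6-3-1 → obeys
(b) 1-1-7 → violates
(c) 3-5-1-3 → violates
(d) 3-3-5 → violates
(e) 7-6-3-1 → obeys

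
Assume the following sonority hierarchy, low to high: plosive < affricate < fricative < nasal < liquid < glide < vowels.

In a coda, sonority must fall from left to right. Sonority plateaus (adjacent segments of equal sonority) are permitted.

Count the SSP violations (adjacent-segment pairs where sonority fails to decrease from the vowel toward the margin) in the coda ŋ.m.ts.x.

/ŋ/ — nasal, sonority 4.
/m/ — nasal, sonority 4.
/ts/ — affricate, sonority 2.
/x/ — fricative, sonority 3.
/ŋ/→/m/: 4→4 (plateau, allowed) — ok.
/m/→/ts/: 4→2 (falls) — ok.
/ts/→/x/: 2→3 (does not fall) — violation.

1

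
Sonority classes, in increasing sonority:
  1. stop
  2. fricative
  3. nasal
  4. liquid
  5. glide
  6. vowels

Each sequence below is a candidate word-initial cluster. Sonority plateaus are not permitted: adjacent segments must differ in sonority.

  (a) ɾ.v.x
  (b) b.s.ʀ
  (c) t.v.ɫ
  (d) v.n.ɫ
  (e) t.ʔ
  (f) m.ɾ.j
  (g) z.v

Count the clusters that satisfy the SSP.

4

(a) sonority 4-2-2: ill-formed.
(b) sonority 1-2-4: well-formed.
(c) sonority 1-2-4: well-formed.
(d) sonority 2-3-4: well-formed.
(e) sonority 1-1: ill-formed.
(f) sonority 3-4-5: well-formed.
(g) sonority 2-2: ill-formed.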